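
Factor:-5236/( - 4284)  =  3^( - 2) * 11^1 = 11/9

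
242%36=26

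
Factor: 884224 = 2^9  *  11^1 * 157^1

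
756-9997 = - 9241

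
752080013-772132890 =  -20052877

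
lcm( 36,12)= 36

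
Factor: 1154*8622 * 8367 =2^2 * 3^3*479^1  *  577^1 * 2789^1=83249876196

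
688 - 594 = 94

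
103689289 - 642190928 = -538501639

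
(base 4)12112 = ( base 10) 406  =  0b110010110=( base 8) 626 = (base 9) 501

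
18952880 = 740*25612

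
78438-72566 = 5872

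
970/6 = 161+2/3 = 161.67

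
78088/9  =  8676 + 4/9  =  8676.44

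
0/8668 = 0  =  0.00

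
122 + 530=652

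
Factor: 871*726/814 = 28743/37 = 3^1*11^1*13^1*37^(-1)*67^1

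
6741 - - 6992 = 13733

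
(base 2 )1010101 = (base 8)125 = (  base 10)85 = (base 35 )2f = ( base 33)2j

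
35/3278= 35/3278 = 0.01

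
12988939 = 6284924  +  6704015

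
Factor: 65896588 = 2^2*1061^1*15527^1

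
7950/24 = 331 + 1/4=331.25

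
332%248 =84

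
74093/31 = 74093/31 = 2390.10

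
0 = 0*8590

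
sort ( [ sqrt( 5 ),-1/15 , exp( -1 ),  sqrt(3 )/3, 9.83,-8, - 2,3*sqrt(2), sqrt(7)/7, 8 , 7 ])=[-8,  -  2, - 1/15, exp(-1 ),sqrt(7)/7,sqrt(3)/3,sqrt ( 5),3*sqrt(2),7 , 8, 9.83]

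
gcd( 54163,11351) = 1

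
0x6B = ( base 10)107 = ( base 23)4F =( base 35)32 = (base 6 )255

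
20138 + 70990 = 91128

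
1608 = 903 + 705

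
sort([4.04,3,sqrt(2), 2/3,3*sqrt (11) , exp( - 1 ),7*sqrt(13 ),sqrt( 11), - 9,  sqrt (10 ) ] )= [ - 9, exp( - 1), 2/3 , sqrt( 2),3,sqrt(10 ),sqrt( 11), 4.04, 3*sqrt( 11),7*sqrt(13) ] 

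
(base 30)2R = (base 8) 127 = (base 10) 87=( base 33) 2L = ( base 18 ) 4f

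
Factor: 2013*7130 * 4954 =71103226260 = 2^2*3^1*5^1 * 11^1*23^1 * 31^1*61^1 *2477^1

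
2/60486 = 1/30243 = 0.00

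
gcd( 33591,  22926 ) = 3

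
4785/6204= 145/188 =0.77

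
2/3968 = 1/1984 = 0.00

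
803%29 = 20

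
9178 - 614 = 8564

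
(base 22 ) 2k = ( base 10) 64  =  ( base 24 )2g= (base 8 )100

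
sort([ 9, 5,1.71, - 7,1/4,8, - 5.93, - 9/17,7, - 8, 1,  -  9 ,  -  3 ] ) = [ - 9, - 8, -7, - 5.93,-3,  -  9/17, 1/4, 1,  1.71, 5,7, 8,9 ]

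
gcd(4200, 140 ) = 140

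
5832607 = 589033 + 5243574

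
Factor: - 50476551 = -3^1*16825517^1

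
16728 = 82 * 204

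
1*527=527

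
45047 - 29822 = 15225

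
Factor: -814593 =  - 3^1*13^1*20887^1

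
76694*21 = 1610574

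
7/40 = 7/40 = 0.17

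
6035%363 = 227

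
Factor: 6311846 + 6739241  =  13051087  =  7^1* 17^1 * 109673^1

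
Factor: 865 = 5^1*173^1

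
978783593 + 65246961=1044030554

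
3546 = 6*591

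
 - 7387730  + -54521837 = -61909567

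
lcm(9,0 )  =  0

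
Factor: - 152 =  - 2^3*19^1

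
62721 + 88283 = 151004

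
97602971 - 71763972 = 25838999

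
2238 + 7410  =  9648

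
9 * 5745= 51705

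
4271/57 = 74 + 53/57 = 74.93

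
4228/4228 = 1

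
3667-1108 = 2559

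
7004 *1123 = 7865492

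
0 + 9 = 9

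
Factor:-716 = -2^2*179^1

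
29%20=9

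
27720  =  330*84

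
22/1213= 22/1213 = 0.02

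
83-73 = 10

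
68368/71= 68368/71=962.93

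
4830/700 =69/10 =6.90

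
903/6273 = 301/2091 = 0.14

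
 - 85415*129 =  - 11018535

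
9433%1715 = 858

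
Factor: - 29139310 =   -  2^1*5^1*107^1*113^1*241^1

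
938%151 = 32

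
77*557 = 42889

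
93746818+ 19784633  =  113531451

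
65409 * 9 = 588681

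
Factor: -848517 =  - 3^1 * 113^1*2503^1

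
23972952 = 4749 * 5048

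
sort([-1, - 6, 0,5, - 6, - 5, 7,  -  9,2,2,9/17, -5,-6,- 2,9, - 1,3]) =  [-9, -6,  -  6,-6,- 5 ,- 5,-2, - 1,- 1,0, 9/17,2 , 2,3,5,7,9] 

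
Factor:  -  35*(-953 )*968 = 2^3*5^1*7^1*11^2*953^1 =32287640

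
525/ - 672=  - 1 + 7/32 = - 0.78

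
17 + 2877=2894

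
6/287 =6/287= 0.02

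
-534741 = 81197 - 615938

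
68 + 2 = 70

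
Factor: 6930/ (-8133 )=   -  2^1 * 3^1*5^1*7^1*11^1*2711^ (-1)=- 2310/2711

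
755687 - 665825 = 89862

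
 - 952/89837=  - 1 + 88885/89837 = - 0.01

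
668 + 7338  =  8006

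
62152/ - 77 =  - 808+64/77= -807.17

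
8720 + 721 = 9441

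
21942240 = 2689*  8160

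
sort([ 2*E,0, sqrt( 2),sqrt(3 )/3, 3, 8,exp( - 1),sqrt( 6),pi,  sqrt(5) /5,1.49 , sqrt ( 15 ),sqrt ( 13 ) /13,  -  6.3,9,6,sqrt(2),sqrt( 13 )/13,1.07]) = [ - 6.3 , 0,sqrt(13) /13,sqrt(13 ) /13, exp ( - 1 ),sqrt( 5 )/5,sqrt (3)/3,1.07,sqrt(2),  sqrt(2), 1.49,sqrt(6), 3,pi,sqrt(15), 2 * E,6,8,9] 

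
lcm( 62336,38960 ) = 311680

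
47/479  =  47/479 = 0.10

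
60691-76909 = -16218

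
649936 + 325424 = 975360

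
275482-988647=-713165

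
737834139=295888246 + 441945893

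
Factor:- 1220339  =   - 193^1*6323^1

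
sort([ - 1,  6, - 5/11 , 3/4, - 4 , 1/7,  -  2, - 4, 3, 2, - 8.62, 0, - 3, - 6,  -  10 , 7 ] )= [ - 10, - 8.62, -6, - 4,- 4, - 3, - 2, - 1,  -  5/11, 0, 1/7, 3/4 , 2,3, 6,7]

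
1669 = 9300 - 7631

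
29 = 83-54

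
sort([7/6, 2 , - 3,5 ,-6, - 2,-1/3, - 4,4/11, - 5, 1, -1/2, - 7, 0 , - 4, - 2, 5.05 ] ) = [ - 7, - 6, - 5, - 4,- 4,-3,-2, - 2,-1/2, - 1/3, 0,4/11, 1,  7/6, 2, 5, 5.05]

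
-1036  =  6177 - 7213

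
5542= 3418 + 2124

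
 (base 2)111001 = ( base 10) 57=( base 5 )212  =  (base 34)1N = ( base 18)33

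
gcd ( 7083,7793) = 1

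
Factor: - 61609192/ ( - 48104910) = 2^2 * 3^( - 2 ) * 5^(  -  1) * 7^ ( - 1)*29^( -1 )*101^1 * 2633^ ( -1)*76249^1=30804596/24052455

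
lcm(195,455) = 1365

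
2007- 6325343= -6323336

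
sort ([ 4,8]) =[ 4, 8]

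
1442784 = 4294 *336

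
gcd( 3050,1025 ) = 25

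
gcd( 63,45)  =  9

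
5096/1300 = 98/25 = 3.92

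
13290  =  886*15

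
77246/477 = 77246/477 = 161.94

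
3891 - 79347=- 75456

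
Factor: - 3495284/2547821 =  - 2^2*13^1*67217^1*2547821^( - 1 )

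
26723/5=26723/5 = 5344.60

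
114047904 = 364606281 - 250558377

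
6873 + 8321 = 15194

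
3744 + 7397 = 11141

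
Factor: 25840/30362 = 40/47 = 2^3*5^1*47^( - 1 )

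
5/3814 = 5/3814 = 0.00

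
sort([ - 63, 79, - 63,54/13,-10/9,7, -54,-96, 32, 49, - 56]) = [  -  96, - 63, -63,-56, -54 , - 10/9, 54/13,7, 32,49,79] 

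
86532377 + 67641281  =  154173658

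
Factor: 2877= 3^1 * 7^1*137^1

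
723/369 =1 + 118/123 = 1.96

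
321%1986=321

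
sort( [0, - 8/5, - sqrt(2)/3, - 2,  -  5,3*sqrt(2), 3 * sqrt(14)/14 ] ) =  [-5, - 2, - 8/5, - sqrt( 2) /3,0,3* sqrt(14) /14, 3 * sqrt(2) ]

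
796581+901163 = 1697744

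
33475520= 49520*676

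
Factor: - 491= - 491^1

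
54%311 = 54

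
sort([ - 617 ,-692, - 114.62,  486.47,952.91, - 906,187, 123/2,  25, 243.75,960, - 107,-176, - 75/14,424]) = [ - 906 , - 692, - 617, - 176, - 114.62, - 107, -75/14, 25, 123/2,  187,243.75,  424, 486.47, 952.91, 960]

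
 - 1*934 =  - 934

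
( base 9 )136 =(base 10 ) 114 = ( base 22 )54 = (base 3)11020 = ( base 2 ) 1110010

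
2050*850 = 1742500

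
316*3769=1191004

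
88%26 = 10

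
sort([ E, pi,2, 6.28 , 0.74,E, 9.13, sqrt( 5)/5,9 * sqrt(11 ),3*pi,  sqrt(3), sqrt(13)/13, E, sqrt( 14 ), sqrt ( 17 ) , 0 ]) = [0, sqrt(13) /13, sqrt(5)/5, 0.74, sqrt( 3 ),2,E, E, E,pi,sqrt( 14 ), sqrt(17), 6.28  ,  9.13, 3 * pi, 9* sqrt(11)]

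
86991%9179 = 4380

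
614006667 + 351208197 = 965214864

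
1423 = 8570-7147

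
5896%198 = 154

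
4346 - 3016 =1330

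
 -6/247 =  -1 + 241/247  =  - 0.02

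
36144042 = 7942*4551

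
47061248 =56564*832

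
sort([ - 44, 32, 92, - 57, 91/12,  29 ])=[ - 57,  -  44, 91/12, 29,32, 92] 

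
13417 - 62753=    - 49336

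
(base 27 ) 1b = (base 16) 26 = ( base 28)1a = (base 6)102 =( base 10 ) 38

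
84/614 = 42/307 = 0.14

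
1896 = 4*474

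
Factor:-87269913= - 3^3*487^1*6637^1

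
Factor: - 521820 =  - 2^2*3^2*5^1*13^1 * 223^1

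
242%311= 242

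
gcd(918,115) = 1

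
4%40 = 4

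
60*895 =53700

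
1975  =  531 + 1444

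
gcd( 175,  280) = 35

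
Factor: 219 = 3^1*73^1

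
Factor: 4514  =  2^1 * 37^1* 61^1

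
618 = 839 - 221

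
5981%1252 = 973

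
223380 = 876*255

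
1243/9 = 138 + 1/9  =  138.11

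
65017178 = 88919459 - 23902281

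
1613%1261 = 352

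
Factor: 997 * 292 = 291124 = 2^2*73^1 * 997^1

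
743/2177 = 743/2177 = 0.34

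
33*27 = 891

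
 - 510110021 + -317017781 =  - 827127802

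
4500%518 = 356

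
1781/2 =1781/2 = 890.50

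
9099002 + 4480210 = 13579212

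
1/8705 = 1/8705 = 0.00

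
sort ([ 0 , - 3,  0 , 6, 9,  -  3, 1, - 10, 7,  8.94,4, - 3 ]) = [ -10, - 3 , - 3, - 3,0,0,1, 4, 6,  7,  8.94 , 9 ] 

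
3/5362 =3/5362 = 0.00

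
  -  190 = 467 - 657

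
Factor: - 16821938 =  -  2^1 * 7^1*1201567^1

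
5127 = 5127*1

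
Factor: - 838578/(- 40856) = 419289/20428 = 2^( - 2 )*3^1*13^2 * 827^1*5107^( - 1 ) 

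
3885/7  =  555= 555.00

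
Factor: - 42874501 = - 2971^1*14431^1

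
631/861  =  631/861 = 0.73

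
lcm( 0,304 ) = 0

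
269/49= 269/49 = 5.49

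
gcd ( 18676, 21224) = 28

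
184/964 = 46/241 = 0.19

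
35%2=1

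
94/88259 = 94/88259=0.00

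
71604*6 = 429624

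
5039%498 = 59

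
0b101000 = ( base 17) 26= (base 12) 34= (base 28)1C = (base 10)40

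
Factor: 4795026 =2^1*3^1 * 799171^1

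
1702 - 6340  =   - 4638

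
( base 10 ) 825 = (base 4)30321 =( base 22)1FB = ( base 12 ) 589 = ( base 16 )339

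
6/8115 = 2/2705 = 0.00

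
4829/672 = 7 + 125/672 = 7.19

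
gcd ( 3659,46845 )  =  1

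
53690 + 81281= 134971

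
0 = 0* 3143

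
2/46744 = 1/23372 = 0.00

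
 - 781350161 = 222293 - 781572454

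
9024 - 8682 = 342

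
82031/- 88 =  - 82031/88 = - 932.17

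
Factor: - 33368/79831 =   -  344/823= - 2^3*43^1*823^( - 1 ) 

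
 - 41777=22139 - 63916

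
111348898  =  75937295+35411603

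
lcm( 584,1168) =1168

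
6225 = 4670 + 1555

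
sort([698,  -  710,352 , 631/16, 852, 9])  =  [ - 710, 9,631/16 , 352 , 698,852] 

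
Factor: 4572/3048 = 2^( - 1 )*3^1 = 3/2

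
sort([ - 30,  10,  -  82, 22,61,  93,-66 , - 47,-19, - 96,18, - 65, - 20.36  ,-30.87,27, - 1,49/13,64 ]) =[  -  96 ,-82, - 66 , - 65 , - 47, - 30.87 , - 30, - 20.36  , - 19,  -  1,  49/13,10,  18, 22,27, 61, 64,93 ] 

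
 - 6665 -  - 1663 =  - 5002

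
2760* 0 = 0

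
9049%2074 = 753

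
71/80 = 71/80 = 0.89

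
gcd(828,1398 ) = 6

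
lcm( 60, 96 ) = 480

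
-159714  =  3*( - 53238)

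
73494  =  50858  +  22636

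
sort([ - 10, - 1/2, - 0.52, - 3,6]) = [ - 10,  -  3,-0.52, - 1/2,6 ] 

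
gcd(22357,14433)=283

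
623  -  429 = 194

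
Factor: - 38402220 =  - 2^2*3^1*5^1*101^1*6337^1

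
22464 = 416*54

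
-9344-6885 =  - 16229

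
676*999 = 675324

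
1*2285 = 2285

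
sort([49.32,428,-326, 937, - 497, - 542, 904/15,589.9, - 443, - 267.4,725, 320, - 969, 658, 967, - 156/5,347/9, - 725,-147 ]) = [-969, - 725, - 542, - 497, - 443,-326, - 267.4 , - 147,- 156/5,347/9,49.32,904/15,320,428,589.9, 658,725,  937,  967 ] 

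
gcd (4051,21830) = 1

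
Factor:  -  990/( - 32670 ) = 1/33 = 3^( - 1 )* 11^( - 1)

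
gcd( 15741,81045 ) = 9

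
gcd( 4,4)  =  4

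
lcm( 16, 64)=64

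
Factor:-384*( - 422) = 162048 = 2^8*3^1*211^1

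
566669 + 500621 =1067290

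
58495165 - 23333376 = 35161789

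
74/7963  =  74/7963 = 0.01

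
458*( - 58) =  - 26564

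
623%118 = 33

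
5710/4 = 2855/2  =  1427.50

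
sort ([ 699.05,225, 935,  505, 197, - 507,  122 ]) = [ - 507,122 , 197,225 , 505,  699.05,935]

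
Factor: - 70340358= - 2^1*3^1*11^1*1065763^1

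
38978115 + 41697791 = 80675906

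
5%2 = 1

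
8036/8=1004+1/2 = 1004.50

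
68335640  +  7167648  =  75503288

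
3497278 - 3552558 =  - 55280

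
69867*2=139734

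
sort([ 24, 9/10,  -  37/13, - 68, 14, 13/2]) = [ - 68, - 37/13, 9/10, 13/2,14, 24] 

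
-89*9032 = -803848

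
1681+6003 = 7684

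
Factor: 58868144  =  2^4*17^2 * 29^1 * 439^1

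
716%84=44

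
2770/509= 2770/509 = 5.44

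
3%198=3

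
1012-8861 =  - 7849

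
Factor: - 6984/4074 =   -  2^2*3^1*7^( - 1 )= - 12/7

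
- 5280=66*( - 80 )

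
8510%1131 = 593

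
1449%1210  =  239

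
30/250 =3/25 = 0.12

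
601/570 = 601/570 = 1.05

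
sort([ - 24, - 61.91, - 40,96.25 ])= [ - 61.91,-40, - 24,96.25 ] 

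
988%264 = 196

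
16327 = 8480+7847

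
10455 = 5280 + 5175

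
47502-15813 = 31689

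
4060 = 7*580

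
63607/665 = 95 + 432/665=95.65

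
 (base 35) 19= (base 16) 2c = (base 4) 230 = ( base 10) 44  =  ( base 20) 24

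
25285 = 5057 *5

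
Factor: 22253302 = 2^1 * 1039^1*10709^1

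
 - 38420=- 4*9605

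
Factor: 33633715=5^1*367^1*18329^1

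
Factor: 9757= 11^1*887^1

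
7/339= 7/339 = 0.02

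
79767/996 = 80 + 29/332 = 80.09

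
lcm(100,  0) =0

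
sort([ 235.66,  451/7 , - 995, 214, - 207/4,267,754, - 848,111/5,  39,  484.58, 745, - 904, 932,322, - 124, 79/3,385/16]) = [ - 995,  -  904, - 848, - 124, -207/4,111/5,  385/16,79/3,39,  451/7, 214,235.66, 267 , 322,484.58, 745,754,932 ] 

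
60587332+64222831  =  124810163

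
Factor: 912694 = 2^1*137^1*3331^1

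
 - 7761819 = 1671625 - 9433444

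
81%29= 23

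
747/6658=747/6658= 0.11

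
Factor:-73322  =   - 2^1*61^1*601^1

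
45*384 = 17280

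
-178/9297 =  - 178/9297 =- 0.02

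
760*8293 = 6302680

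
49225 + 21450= 70675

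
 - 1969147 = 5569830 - 7538977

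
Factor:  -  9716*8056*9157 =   -  2^5*7^1*19^1*53^1*347^1 * 9157^1= -716737583072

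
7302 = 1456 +5846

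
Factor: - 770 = -2^1*  5^1*7^1*11^1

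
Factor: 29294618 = 2^1*19^1*223^1* 3457^1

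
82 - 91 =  - 9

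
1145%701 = 444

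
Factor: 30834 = 2^1 * 3^3 * 571^1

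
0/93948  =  0 = 0.00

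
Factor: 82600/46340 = 2^1*5^1*59^1*331^( -1) = 590/331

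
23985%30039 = 23985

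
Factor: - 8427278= - 2^1*4213639^1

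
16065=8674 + 7391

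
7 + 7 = 14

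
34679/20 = 34679/20 = 1733.95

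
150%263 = 150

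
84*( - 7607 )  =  -638988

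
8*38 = 304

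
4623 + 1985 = 6608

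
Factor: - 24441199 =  - 197^1*124067^1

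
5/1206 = 5/1206 = 0.00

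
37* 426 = 15762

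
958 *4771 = 4570618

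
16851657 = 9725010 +7126647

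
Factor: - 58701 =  - 3^1 * 17^1*1151^1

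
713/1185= 713/1185 = 0.60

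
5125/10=512 + 1/2 = 512.50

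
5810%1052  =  550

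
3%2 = 1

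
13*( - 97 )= - 1261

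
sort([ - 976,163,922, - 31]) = [ - 976, - 31,163, 922] 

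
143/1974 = 143/1974 = 0.07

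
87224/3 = 87224/3 = 29074.67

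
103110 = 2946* 35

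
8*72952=583616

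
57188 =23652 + 33536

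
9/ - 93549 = - 3/31183 = -0.00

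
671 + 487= 1158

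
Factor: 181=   181^1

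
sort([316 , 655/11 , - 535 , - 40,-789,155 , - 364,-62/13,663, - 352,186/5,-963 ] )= [ - 963, - 789, - 535 , - 364,-352, - 40, - 62/13,186/5 , 655/11,155,316, 663]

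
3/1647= 1/549 = 0.00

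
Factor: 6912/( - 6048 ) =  - 2^3*7^( - 1)=- 8/7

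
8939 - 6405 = 2534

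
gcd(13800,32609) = 1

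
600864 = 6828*88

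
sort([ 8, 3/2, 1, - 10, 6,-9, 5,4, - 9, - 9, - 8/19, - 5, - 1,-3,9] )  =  [ - 10, - 9, - 9,- 9, - 5 , - 3, - 1,- 8/19, 1,3/2,4 , 5,6, 8, 9]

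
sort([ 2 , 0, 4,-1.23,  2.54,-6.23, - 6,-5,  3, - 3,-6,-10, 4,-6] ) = [-10 ,-6.23, - 6,  -  6, - 6,-5, - 3,-1.23, 0,  2,2.54, 3, 4, 4 ]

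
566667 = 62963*9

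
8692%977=876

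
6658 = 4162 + 2496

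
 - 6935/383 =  - 19 + 342/383 =- 18.11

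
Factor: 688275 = 3^2*5^2*7^1*19^1*23^1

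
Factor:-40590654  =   - 2^1*3^1  *  13^1*520393^1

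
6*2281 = 13686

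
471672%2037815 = 471672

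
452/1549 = 452/1549 =0.29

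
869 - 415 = 454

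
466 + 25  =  491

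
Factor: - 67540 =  - 2^2*5^1* 11^1*307^1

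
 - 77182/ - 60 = 1286  +  11/30 = 1286.37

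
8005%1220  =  685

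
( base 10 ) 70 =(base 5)240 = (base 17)42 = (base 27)2G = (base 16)46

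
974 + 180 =1154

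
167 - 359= - 192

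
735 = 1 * 735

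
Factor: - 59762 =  - 2^1* 29881^1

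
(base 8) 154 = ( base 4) 1230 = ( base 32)3C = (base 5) 413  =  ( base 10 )108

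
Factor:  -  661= - 661^1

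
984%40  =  24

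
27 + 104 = 131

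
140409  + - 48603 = 91806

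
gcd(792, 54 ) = 18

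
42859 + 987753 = 1030612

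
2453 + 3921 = 6374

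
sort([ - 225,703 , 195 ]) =[ - 225,  195, 703 ]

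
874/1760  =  437/880= 0.50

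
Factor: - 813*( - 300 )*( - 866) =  - 2^3*3^2*5^2*271^1*433^1 = - 211217400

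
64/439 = 64/439 = 0.15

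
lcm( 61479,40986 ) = 122958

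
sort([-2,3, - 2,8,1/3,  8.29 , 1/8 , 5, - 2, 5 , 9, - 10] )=[ - 10  , - 2, - 2, - 2,1/8,1/3,3, 5,5, 8 , 8.29 , 9]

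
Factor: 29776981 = 13^1*2290537^1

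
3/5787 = 1/1929= 0.00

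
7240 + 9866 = 17106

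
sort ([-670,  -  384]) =[ - 670, - 384 ]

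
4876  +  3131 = 8007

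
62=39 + 23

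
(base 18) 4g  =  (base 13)6a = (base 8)130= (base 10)88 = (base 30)2S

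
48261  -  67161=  - 18900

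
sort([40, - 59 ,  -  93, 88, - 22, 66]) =[ - 93  , - 59, - 22, 40, 66, 88] 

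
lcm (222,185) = 1110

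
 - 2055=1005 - 3060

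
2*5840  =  11680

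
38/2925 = 38/2925 = 0.01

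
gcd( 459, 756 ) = 27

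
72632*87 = 6318984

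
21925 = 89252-67327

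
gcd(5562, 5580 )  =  18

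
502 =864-362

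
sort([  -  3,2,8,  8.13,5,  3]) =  [ - 3, 2,3,5, 8, 8.13] 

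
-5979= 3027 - 9006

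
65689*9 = 591201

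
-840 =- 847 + 7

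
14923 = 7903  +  7020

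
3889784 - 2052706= 1837078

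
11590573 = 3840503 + 7750070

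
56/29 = 1 + 27/29 =1.93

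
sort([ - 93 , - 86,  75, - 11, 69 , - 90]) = [ - 93, - 90, - 86, - 11,69, 75]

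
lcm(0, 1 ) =0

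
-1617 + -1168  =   - 2785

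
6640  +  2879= 9519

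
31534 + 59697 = 91231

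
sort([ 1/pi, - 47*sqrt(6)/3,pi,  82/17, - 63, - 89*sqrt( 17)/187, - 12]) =[-63, - 47*sqrt(6)/3, - 12,-89*sqrt ( 17)/187,1/pi, pi, 82/17]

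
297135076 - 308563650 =-11428574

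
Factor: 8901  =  3^2*23^1*43^1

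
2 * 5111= 10222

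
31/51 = 31/51 = 0.61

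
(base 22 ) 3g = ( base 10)82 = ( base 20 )42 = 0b1010010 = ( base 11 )75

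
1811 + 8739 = 10550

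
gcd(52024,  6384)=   56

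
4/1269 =4/1269= 0.00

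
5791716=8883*652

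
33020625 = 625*52833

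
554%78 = 8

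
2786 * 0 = 0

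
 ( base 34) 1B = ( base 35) 1a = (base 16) 2d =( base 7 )63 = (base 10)45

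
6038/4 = 1509+1/2 =1509.50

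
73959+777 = 74736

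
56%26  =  4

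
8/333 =8/333   =  0.02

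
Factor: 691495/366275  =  5^( - 1) * 7^(  -  1)*13^(-1)*859^1 = 859/455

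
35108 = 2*17554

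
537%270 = 267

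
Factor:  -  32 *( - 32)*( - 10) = - 10240 = - 2^11*5^1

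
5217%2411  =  395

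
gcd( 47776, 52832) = 32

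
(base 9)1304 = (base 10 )976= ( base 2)1111010000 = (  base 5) 12401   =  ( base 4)33100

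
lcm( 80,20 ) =80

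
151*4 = 604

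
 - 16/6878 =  - 8/3439 =-0.00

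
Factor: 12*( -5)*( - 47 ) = 2820 = 2^2 * 3^1 * 5^1*47^1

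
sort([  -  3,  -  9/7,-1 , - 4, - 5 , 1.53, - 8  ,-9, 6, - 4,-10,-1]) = [ - 10, -9, - 8, - 5, - 4,- 4, - 3, - 9/7, - 1, - 1, 1.53,6] 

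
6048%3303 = 2745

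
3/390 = 1/130 = 0.01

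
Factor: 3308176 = 2^4 * 199^1*1039^1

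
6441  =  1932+4509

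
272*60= 16320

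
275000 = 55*5000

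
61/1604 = 61/1604 = 0.04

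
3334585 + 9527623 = 12862208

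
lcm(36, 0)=0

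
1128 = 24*47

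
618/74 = 8 + 13/37  =  8.35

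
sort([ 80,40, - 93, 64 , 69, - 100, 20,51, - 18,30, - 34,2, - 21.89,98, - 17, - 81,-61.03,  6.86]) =[ - 100, - 93, - 81 , - 61.03, - 34, - 21.89, - 18, - 17, 2, 6.86,20,30,40,51,64,69 , 80,98]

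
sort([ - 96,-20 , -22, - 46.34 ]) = [- 96,-46.34, - 22 ,-20]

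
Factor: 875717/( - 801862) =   -  2^(  -  1 )*400931^( - 1)*875717^1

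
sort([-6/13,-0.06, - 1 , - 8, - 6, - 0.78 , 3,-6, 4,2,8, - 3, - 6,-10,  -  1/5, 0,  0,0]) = [-10, - 8, - 6,-6, - 6, - 3,  -  1,-0.78,-6/13, -1/5,-0.06,0,  0 , 0, 2,3, 4,8]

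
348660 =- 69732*( -5)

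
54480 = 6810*8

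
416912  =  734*568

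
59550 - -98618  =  158168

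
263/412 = 263/412 = 0.64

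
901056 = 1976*456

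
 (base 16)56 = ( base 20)46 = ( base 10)86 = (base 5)321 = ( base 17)51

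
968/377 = 2+214/377= 2.57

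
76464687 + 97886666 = 174351353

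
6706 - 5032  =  1674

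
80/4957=80/4957=0.02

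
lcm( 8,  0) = 0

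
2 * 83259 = 166518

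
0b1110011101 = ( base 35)QF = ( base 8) 1635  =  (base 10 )925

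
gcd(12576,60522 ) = 786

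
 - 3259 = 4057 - 7316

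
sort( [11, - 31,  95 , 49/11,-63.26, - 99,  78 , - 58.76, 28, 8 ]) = [ - 99, - 63.26, - 58.76 ,  -  31,  49/11, 8,11, 28,78 , 95]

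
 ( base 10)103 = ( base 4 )1213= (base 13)7c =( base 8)147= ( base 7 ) 205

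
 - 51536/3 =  - 17179 + 1/3= - 17178.67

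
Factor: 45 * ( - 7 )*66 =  - 20790 = - 2^1*3^3*5^1*7^1 * 11^1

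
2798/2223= 2798/2223 = 1.26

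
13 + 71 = 84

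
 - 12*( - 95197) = 1142364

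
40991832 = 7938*5164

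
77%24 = 5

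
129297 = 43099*3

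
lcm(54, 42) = 378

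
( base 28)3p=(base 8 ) 155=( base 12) 91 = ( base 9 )131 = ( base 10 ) 109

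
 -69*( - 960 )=66240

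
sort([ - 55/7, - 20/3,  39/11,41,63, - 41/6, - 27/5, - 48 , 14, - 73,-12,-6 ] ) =[  -  73,-48, - 12, - 55/7 ,- 41/6, - 20/3, - 6,-27/5, 39/11,  14 , 41,63 ] 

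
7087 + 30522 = 37609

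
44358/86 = 22179/43 = 515.79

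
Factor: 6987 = 3^1*17^1*137^1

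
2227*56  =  124712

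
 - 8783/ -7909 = 8783/7909 = 1.11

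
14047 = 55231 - 41184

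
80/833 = 80/833  =  0.10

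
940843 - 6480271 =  - 5539428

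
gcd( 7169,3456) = 1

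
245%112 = 21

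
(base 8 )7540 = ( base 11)2a59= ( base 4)331200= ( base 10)3936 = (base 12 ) 2340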